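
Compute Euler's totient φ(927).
φ(927) = 612

φ is multiplicative, with φ(p^e) = p^e − p^(e−1). Factorise 927 = 3^2 · 103. Then
  φ(927) = (3^2 − 3^1) · (103 − 1) = 6 · 102 = 612.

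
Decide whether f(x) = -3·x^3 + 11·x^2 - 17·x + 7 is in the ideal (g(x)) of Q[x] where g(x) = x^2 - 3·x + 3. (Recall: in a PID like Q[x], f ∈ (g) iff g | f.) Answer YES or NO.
NO

In Q[x] the ideal (g) consists of all multiples of g, so f ∈ (g) iff g | f, i.e. iff the remainder of f on division by g is 0. Divide f by g (g is monic, so eliminate the leading term of the running remainder at each step):
  leading term -3·x^3: subtract (-3·x)·g(x) = -3·x^3 + 9·x^2 - 9·x, leaving 2·x^2 - 8·x + 7
  leading term 2·x^2: subtract (2)·g(x) = 2·x^2 - 6·x + 6, leaving 1 - 2·x
The remainder r(x) = 1 - 2·x ≠ 0 (and deg r < deg g), so g ∤ f, i.e. f ∉ (g).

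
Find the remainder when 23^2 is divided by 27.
Use repeated squaring. Binary(2) = 10. Walk through the bits of the exponent 2 left-to-right: at each bit after the leading one, square the running value, then multiply by 23 if the bit is 1 (always reducing mod 27):
  bit 1 = 1 (leading): start with 23.
  bit 2 = 0: square 23^2 = 529 ≡ 16 (mod 27).
Final value: 23^2 ≡ 16 (mod 27).

Final answer: 16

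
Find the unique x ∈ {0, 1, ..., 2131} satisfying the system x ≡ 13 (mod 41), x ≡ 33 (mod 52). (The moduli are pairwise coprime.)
x ≡ 1489 (mod 2132); the representative in [0, 2132) is 1489

The moduli 41, 52 are pairwise coprime, so by the CRT there is a unique solution mod 41·52 = 2132.
Solve by successive substitution. Start with x ≡ 13 (mod 41).
  Combine with x ≡ 33 (mod 52): write x = 13 + 41·t and require 13 + 41·t ≡ 33 (mod 52), i.e. 41·t ≡ 33 − 13 ≡ 20 (mod 52). Since 41^(−1) ≡ 33 (mod 52), t ≡ 33·20 ≡ 36 (mod 52). So x ≡ 13 + 41·36 = 1489 (mod 2132).
Unique solution in [0, 2132): x = 1489.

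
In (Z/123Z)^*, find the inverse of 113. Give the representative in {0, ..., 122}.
Apply the extended Euclidean algorithm to (123, 113), tracking rows (r, s, t) with s·123 + t·113 = r. Each division r_prev = q·r_cur + r_new produces the new row as (previous row) − q·(current row):
  row A: (123, 1, 0)   [1·123 + 0·113 = 123]
  row B: (113, 0, 1)   [0·123 + 1·113 = 113]
  123 = 1·113 + 10   → row C = row A − 1·row B = (10, 1, −1)   [check: 1·123 − 1·113 = 10]
  113 = 11·10 + 3   → row D = row B − 11·row C = (3, −11, 12)   [check: −11·123 + 12·113 = 3]
  10 = 3·3 + 1   → row E = row C − 3·row D = (1, 34, −37)   [check: 34·123 − 37·113 = 1]
  3 = 3·1 + 0   → remainder 0, stop. gcd = 1 (last nonzero row E).
The gcd is 1, so 113 is invertible mod 123. The last nonzero row gives 34·123 − 37·113 = 1, so t = −37. So 113^(−1) ≡ −37 ≡ 86 (mod 123). Verify: 113 · 86 = 9718 ≡ 1 (mod 123). ✓

Final answer: 113^(−1) ≡ 86 (mod 123)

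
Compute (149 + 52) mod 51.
Reduce the summands first: 149 ≡ 47, 52 ≡ 1 (mod 51), so 149 + 52 ≡ 47 + 1 (mod 51). 47 + 1 = 48; 48 = 0·51 + 48, so (149 + 52) mod 51 = 48.

Final answer: 48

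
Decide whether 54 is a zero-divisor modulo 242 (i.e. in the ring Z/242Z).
YES

gcd(54, 242) = 2 > 1, so 54 is not a unit in Z/242Z. In Z/nZ every nonzero non-unit is a zero-divisor: explicitly, take b = 242/gcd = 121 ≠ 0 (mod 242); then 54·121 = 6534 = 27·242, i.e. 54·121 ≡ 0 (mod 242). So 54 is a zero-divisor.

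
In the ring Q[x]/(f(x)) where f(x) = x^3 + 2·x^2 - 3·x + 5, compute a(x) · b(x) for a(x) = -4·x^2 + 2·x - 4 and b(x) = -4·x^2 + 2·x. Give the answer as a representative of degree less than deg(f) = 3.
a · b ≡ 164·x^2 - 232·x + 240 (mod f(x))

First multiply in Q[x] without reducing: a · b = 16·x^4 - 16·x^3 + 20·x^2 - 8·x. Now divide by f(x) = x^3 + 2·x^2 - 3·x + 5, eliminating the leading term at each step:
  leading term 16·x^4: subtract (16·x)·f(x) = 16·x^4 + 32·x^3 - 48·x^2 + 80·x, leaving -48·x^3 + 68·x^2 - 88·x
  leading term -48·x^3: subtract (-48)·f(x) = -48·x^3 - 96·x^2 + 144·x - 240, leaving 164·x^2 - 232·x + 240
The degree is now < 3, so this is the remainder. Hence a · b ≡ 164·x^2 - 232·x + 240 in Q[x]/(f).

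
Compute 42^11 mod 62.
Use repeated squaring. Binary(11) = 1011. Walk through the bits of the exponent 11 left-to-right: at each bit after the leading one, square the running value, then multiply by 42 if the bit is 1 (always reducing mod 62):
  bit 1 = 1 (leading): start with 42.
  bit 2 = 0: square 42^2 = 1764 ≡ 28 (mod 62).
  bit 3 = 1: square 28^2 = 784 ≡ 40; bit is 1, so multiply 40·42 = 1680 ≡ 6 (mod 62).
  bit 4 = 1: square 6^2 = 36; bit is 1, so multiply 36·42 = 1512 ≡ 24 (mod 62).
Final value: 42^11 ≡ 24 (mod 62).

Final answer: 24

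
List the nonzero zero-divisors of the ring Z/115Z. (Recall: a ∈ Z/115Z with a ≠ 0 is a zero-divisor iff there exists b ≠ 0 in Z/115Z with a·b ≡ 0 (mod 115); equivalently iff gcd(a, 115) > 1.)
An element a ∈ Z/115Z (with a ≠ 0) is a zero-divisor iff gcd(a, 115) > 1 (because a is a unit precisely when gcd(a, n) = 1, and in Z/nZ every nonzero, non-unit element is a zero-divisor). Scan a = 1, ..., 114 and keep those with gcd(a, 115) > 1:
  gcd(5, 115) = 5, gcd(10, 115) = 5, gcd(15, 115) = 5, gcd(20, 115) = 5, gcd(23, 115) = 23, gcd(25, 115) = 5, gcd(30, 115) = 5, gcd(35, 115) = 5, gcd(40, 115) = 5, gcd(45, 115) = 5, gcd(46, 115) = 23, gcd(50, 115) = 5, gcd(55, 115) = 5, gcd(60, 115) = 5, gcd(65, 115) = 5, gcd(69, 115) = 23, gcd(70, 115) = 5, gcd(75, 115) = 5, gcd(80, 115) = 5, gcd(85, 115) = 5, gcd(90, 115) = 5, gcd(92, 115) = 23, gcd(95, 115) = 5, gcd(100, 115) = 5, gcd(105, 115) = 5, gcd(110, 115) = 5.
All other a ∈ {1, ..., 114} have gcd(a, 115) = 1 and are units. So the nonzero zero-divisors are exactly the 26 values of a appearing in this scan.

Final answer: nonzero zero-divisors of Z/115Z = {5, 10, 15, 20, 23, 25, 30, 35, 40, 45, 46, 50, 55, 60, 65, 69, 70, 75, 80, 85, 90, 92, 95, 100, 105, 110}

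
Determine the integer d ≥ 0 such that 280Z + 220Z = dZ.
In the PID Z, (a, b) is generated by gcd(a, b). Compute gcd(280, 220) with the extended Euclidean algorithm, tracking rows (r, s, t) with s·280 + t·220 = r:
  row A: (280, 1, 0)   [1·280 + 0·220 = 280]
  row B: (220, 0, 1)   [0·280 + 1·220 = 220]
  280 = 1·220 + 60   → row C = row A − 1·row B = (60, 1, −1)   [check: 1·280 − 1·220 = 60]
  220 = 3·60 + 40   → row D = row B − 3·row C = (40, −3, 4)   [check: −3·280 + 4·220 = 40]
  60 = 1·40 + 20   → row E = row C − 1·row D = (20, 4, −5)   [check: 4·280 − 5·220 = 20]
  40 = 2·20 + 0   → remainder 0, stop. gcd = 20 (last nonzero row E).
So gcd(280, 220) = 20, with Bézout identity 4·280 − 5·220 = 20. Containment (⊇): the Bézout identity exhibits 20 as an element of (280, 220), giving (20) ⊆ (280, 220). Containment (⊆): since 20 | 280 and 20 | 220 (280 = 20·14, 220 = 20·11), every Z-linear combination of 280 and 220 is divisible by 20, so (280, 220) ⊆ (20). Therefore (280, 220) = (20), d = 20.

Final answer: (280, 220) = (20); d = 20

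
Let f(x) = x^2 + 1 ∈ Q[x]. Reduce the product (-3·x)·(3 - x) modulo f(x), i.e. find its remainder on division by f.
First multiply in Q[x] without reducing: a · b = 3·x^2 - 9·x. Now divide by f(x) = x^2 + 1, eliminating the leading term at each step:
  leading term 3·x^2: subtract (3)·f(x) = 3·x^2 + 3, leaving -9·x - 3
The degree is now < 2, so this is the remainder. Hence a · b ≡ -9·x - 3 in Q[x]/(f).

Final answer: a · b ≡ -9·x - 3 (mod f(x))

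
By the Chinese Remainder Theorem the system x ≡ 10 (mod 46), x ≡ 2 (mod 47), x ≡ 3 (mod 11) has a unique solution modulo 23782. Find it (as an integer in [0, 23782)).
x ≡ 19836 (mod 23782); the representative in [0, 23782) is 19836

The moduli 46, 47, 11 are pairwise coprime, so by the CRT there is a unique solution mod 46·47·11 = 23782.
Solve by successive substitution. Start with x ≡ 10 (mod 46).
  Combine with x ≡ 2 (mod 47): write x = 10 + 46·t and require 10 + 46·t ≡ 2 (mod 47), i.e. 46·t ≡ 2 − 10 ≡ 39 (mod 47). Since 46^(−1) ≡ 46 (mod 47), t ≡ 46·39 ≡ 8 (mod 47). So x ≡ 10 + 46·8 = 378 (mod 2162).
  Combine with x ≡ 3 (mod 11): write x = 378 + 2162·t and require 378 + 2162·t ≡ 3 (mod 11), i.e. 2162·t ≡ 3 − 378 ≡ 10 (mod 11). Since 2162^(−1) ≡ 2 (mod 11) (2162 ≡ 6 (mod 11)), t ≡ 2·10 ≡ 9 (mod 11). So x ≡ 378 + 2162·9 = 19836 (mod 23782).
Unique solution in [0, 23782): x = 19836.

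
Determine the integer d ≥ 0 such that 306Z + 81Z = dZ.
(306, 81) = (9); d = 9

In the PID Z, (a, b) is generated by gcd(a, b). Compute gcd(306, 81) with the extended Euclidean algorithm, tracking rows (r, s, t) with s·306 + t·81 = r:
  row A: (306, 1, 0)   [1·306 + 0·81 = 306]
  row B: (81, 0, 1)   [0·306 + 1·81 = 81]
  306 = 3·81 + 63   → row C = row A − 3·row B = (63, 1, −3)   [check: 1·306 − 3·81 = 63]
  81 = 1·63 + 18   → row D = row B − 1·row C = (18, −1, 4)   [check: −1·306 + 4·81 = 18]
  63 = 3·18 + 9   → row E = row C − 3·row D = (9, 4, −15)   [check: 4·306 − 15·81 = 9]
  18 = 2·9 + 0   → remainder 0, stop. gcd = 9 (last nonzero row E).
So gcd(306, 81) = 9, with Bézout identity 4·306 − 15·81 = 9. Containment (⊇): the Bézout identity exhibits 9 as an element of (306, 81), giving (9) ⊆ (306, 81). Containment (⊆): since 9 | 306 and 9 | 81 (306 = 9·34, 81 = 9·9), every Z-linear combination of 306 and 81 is divisible by 9, so (306, 81) ⊆ (9). Therefore (306, 81) = (9), d = 9.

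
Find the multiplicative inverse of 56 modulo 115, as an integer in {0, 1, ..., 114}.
56^(−1) ≡ 76 (mod 115)

Apply the extended Euclidean algorithm to (115, 56), tracking rows (r, s, t) with s·115 + t·56 = r. Each division r_prev = q·r_cur + r_new produces the new row as (previous row) − q·(current row):
  row A: (115, 1, 0)   [1·115 + 0·56 = 115]
  row B: (56, 0, 1)   [0·115 + 1·56 = 56]
  115 = 2·56 + 3   → row C = row A − 2·row B = (3, 1, −2)   [check: 1·115 − 2·56 = 3]
  56 = 18·3 + 2   → row D = row B − 18·row C = (2, −18, 37)   [check: −18·115 + 37·56 = 2]
  3 = 1·2 + 1   → row E = row C − 1·row D = (1, 19, −39)   [check: 19·115 − 39·56 = 1]
  2 = 2·1 + 0   → remainder 0, stop. gcd = 1 (last nonzero row E).
The gcd is 1, so 56 is invertible mod 115. The last nonzero row gives 19·115 − 39·56 = 1, so t = −39. So 56^(−1) ≡ −39 ≡ 76 (mod 115). Verify: 56 · 76 = 4256 ≡ 1 (mod 115). ✓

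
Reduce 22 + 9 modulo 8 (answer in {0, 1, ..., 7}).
7

Reduce the summands first: 22 ≡ 6, 9 ≡ 1 (mod 8), so 22 + 9 ≡ 6 + 1 (mod 8). 6 + 1 = 7; 7 = 0·8 + 7, so (22 + 9) mod 8 = 7.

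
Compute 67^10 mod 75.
Use repeated squaring. Binary(10) = 1010. Walk through the bits of the exponent 10 left-to-right: at each bit after the leading one, square the running value, then multiply by 67 if the bit is 1 (always reducing mod 75):
  bit 1 = 1 (leading): start with 67.
  bit 2 = 0: square 67^2 = 4489 ≡ 64 (mod 75).
  bit 3 = 1: square 64^2 = 4096 ≡ 46; bit is 1, so multiply 46·67 = 3082 ≡ 7 (mod 75).
  bit 4 = 0: square 7^2 = 49 (mod 75).
Final value: 67^10 ≡ 49 (mod 75).

Final answer: 49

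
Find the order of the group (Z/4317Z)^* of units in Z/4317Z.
(Z/4317Z)^* consists of the classes a with gcd(a, 4317) = 1, so its order is φ(4317). φ is multiplicative, with φ(p^e) = p^e − p^(e−1). Factorise 4317 = 3 · 1439. Then
  φ(4317) = (3 − 1) · (1439 − 1) = 2 · 1438 = 2876.
Thus |(Z/4317Z)^*| = 2876.

Final answer: |(Z/4317Z)^*| = 2876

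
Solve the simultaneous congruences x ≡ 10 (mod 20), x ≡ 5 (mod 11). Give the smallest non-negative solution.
x ≡ 170 (mod 220); the representative in [0, 220) is 170

The moduli 20, 11 are pairwise coprime, so by the CRT there is a unique solution mod 20·11 = 220.
Solve by successive substitution. Start with x ≡ 10 (mod 20).
  Combine with x ≡ 5 (mod 11): write x = 10 + 20·t and require 10 + 20·t ≡ 5 (mod 11), i.e. 20·t ≡ 5 − 10 ≡ 6 (mod 11). Since 20^(−1) ≡ 5 (mod 11) (20 ≡ 9 (mod 11)), t ≡ 5·6 ≡ 8 (mod 11). So x ≡ 10 + 20·8 = 170 (mod 220).
Unique solution in [0, 220): x = 170.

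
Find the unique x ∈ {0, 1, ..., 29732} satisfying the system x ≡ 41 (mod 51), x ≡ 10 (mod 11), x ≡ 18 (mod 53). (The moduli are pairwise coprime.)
x ≡ 1979 (mod 29733); the representative in [0, 29733) is 1979

The moduli 51, 11, 53 are pairwise coprime, so by the CRT there is a unique solution mod 51·11·53 = 29733.
Solve by successive substitution. Start with x ≡ 41 (mod 51).
  Combine with x ≡ 10 (mod 11): write x = 41 + 51·t and require 41 + 51·t ≡ 10 (mod 11), i.e. 51·t ≡ 10 − 41 ≡ 2 (mod 11). Since 51^(−1) ≡ 8 (mod 11) (51 ≡ 7 (mod 11)), t ≡ 8·2 ≡ 5 (mod 11). So x ≡ 41 + 51·5 = 296 (mod 561).
  Combine with x ≡ 18 (mod 53): write x = 296 + 561·t and require 296 + 561·t ≡ 18 (mod 53), i.e. 561·t ≡ 18 − 296 ≡ 40 (mod 53). Since 561^(−1) ≡ 12 (mod 53) (561 ≡ 31 (mod 53)), t ≡ 12·40 ≡ 3 (mod 53). So x ≡ 296 + 561·3 = 1979 (mod 29733).
Unique solution in [0, 29733): x = 1979.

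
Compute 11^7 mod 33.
11

Use repeated squaring. Binary(7) = 111. Walk through the bits of the exponent 7 left-to-right: at each bit after the leading one, square the running value, then multiply by 11 if the bit is 1 (always reducing mod 33):
  bit 1 = 1 (leading): start with 11.
  bit 2 = 1: square 11^2 = 121 ≡ 22; bit is 1, so multiply 22·11 = 242 ≡ 11 (mod 33).
  bit 3 = 1: square 11^2 = 121 ≡ 22; bit is 1, so multiply 22·11 = 242 ≡ 11 (mod 33).
Final value: 11^7 ≡ 11 (mod 33).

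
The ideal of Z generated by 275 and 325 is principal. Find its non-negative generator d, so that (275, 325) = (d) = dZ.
In the PID Z, (a, b) is generated by gcd(a, b). Compute gcd(325, 275) with the extended Euclidean algorithm, tracking rows (r, s, t) with s·325 + t·275 = r:
  row A: (325, 1, 0)   [1·325 + 0·275 = 325]
  row B: (275, 0, 1)   [0·325 + 1·275 = 275]
  325 = 1·275 + 50   → row C = row A − 1·row B = (50, 1, −1)   [check: 1·325 − 1·275 = 50]
  275 = 5·50 + 25   → row D = row B − 5·row C = (25, −5, 6)   [check: −5·325 + 6·275 = 25]
  50 = 2·25 + 0   → remainder 0, stop. gcd = 25 (last nonzero row D).
So gcd(275, 325) = 25, with Bézout identity −5·325 + 6·275 = 25. Containment (⊇): the Bézout identity exhibits 25 as an element of (275, 325), giving (25) ⊆ (275, 325). Containment (⊆): since 25 | 275 and 25 | 325 (275 = 25·11, 325 = 25·13), every Z-linear combination of 275 and 325 is divisible by 25, so (275, 325) ⊆ (25). Therefore (275, 325) = (25), d = 25.

Final answer: (275, 325) = (25); d = 25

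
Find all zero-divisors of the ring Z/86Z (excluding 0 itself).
nonzero zero-divisors of Z/86Z = {2, 4, 6, 8, 10, 12, 14, 16, 18, 20, 22, 24, 26, 28, 30, 32, 34, 36, 38, 40, 42, 43, 44, 46, 48, 50, 52, 54, 56, 58, 60, 62, 64, 66, 68, 70, 72, 74, 76, 78, 80, 82, 84}

An element a ∈ Z/86Z (with a ≠ 0) is a zero-divisor iff gcd(a, 86) > 1 (because a is a unit precisely when gcd(a, n) = 1, and in Z/nZ every nonzero, non-unit element is a zero-divisor). Scan a = 1, ..., 85 and keep those with gcd(a, 86) > 1:
  gcd(2, 86) = 2, gcd(4, 86) = 2, gcd(6, 86) = 2, gcd(8, 86) = 2, gcd(10, 86) = 2, gcd(12, 86) = 2, gcd(14, 86) = 2, gcd(16, 86) = 2, gcd(18, 86) = 2, gcd(20, 86) = 2, gcd(22, 86) = 2, gcd(24, 86) = 2, gcd(26, 86) = 2, gcd(28, 86) = 2, gcd(30, 86) = 2, gcd(32, 86) = 2, gcd(34, 86) = 2, gcd(36, 86) = 2, gcd(38, 86) = 2, gcd(40, 86) = 2, gcd(42, 86) = 2, gcd(43, 86) = 43, gcd(44, 86) = 2, gcd(46, 86) = 2, gcd(48, 86) = 2, gcd(50, 86) = 2, gcd(52, 86) = 2, gcd(54, 86) = 2, gcd(56, 86) = 2, gcd(58, 86) = 2, gcd(60, 86) = 2, gcd(62, 86) = 2, gcd(64, 86) = 2, gcd(66, 86) = 2, gcd(68, 86) = 2, gcd(70, 86) = 2, gcd(72, 86) = 2, gcd(74, 86) = 2, gcd(76, 86) = 2, gcd(78, 86) = 2, gcd(80, 86) = 2, gcd(82, 86) = 2, gcd(84, 86) = 2.
All other a ∈ {1, ..., 85} have gcd(a, 86) = 1 and are units. So the nonzero zero-divisors are exactly the 43 values of a appearing in this scan.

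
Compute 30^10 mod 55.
Use repeated squaring. Binary(10) = 1010. Walk through the bits of the exponent 10 left-to-right: at each bit after the leading one, square the running value, then multiply by 30 if the bit is 1 (always reducing mod 55):
  bit 1 = 1 (leading): start with 30.
  bit 2 = 0: square 30^2 = 900 ≡ 20 (mod 55).
  bit 3 = 1: square 20^2 = 400 ≡ 15; bit is 1, so multiply 15·30 = 450 ≡ 10 (mod 55).
  bit 4 = 0: square 10^2 = 100 ≡ 45 (mod 55).
Final value: 30^10 ≡ 45 (mod 55).

Final answer: 45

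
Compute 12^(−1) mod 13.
Apply the extended Euclidean algorithm to (13, 12), tracking rows (r, s, t) with s·13 + t·12 = r. Each division r_prev = q·r_cur + r_new produces the new row as (previous row) − q·(current row):
  row A: (13, 1, 0)   [1·13 + 0·12 = 13]
  row B: (12, 0, 1)   [0·13 + 1·12 = 12]
  13 = 1·12 + 1   → row C = row A − 1·row B = (1, 1, −1)   [check: 1·13 − 1·12 = 1]
  12 = 12·1 + 0   → remainder 0, stop. gcd = 1 (last nonzero row C).
The gcd is 1, so 12 is invertible mod 13. The last nonzero row gives 1·13 − 1·12 = 1, so t = −1. So 12^(−1) ≡ −1 ≡ 12 (mod 13). Verify: 12 · 12 = 144 ≡ 1 (mod 13). ✓

Final answer: 12^(−1) ≡ 12 (mod 13)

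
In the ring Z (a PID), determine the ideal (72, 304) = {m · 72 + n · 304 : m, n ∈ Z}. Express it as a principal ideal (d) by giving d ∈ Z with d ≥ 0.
In the PID Z, (a, b) is generated by gcd(a, b). Compute gcd(304, 72) with the extended Euclidean algorithm, tracking rows (r, s, t) with s·304 + t·72 = r:
  row A: (304, 1, 0)   [1·304 + 0·72 = 304]
  row B: (72, 0, 1)   [0·304 + 1·72 = 72]
  304 = 4·72 + 16   → row C = row A − 4·row B = (16, 1, −4)   [check: 1·304 − 4·72 = 16]
  72 = 4·16 + 8   → row D = row B − 4·row C = (8, −4, 17)   [check: −4·304 + 17·72 = 8]
  16 = 2·8 + 0   → remainder 0, stop. gcd = 8 (last nonzero row D).
So gcd(72, 304) = 8, with Bézout identity −4·304 + 17·72 = 8. Containment (⊇): the Bézout identity exhibits 8 as an element of (72, 304), giving (8) ⊆ (72, 304). Containment (⊆): since 8 | 72 and 8 | 304 (72 = 8·9, 304 = 8·38), every Z-linear combination of 72 and 304 is divisible by 8, so (72, 304) ⊆ (8). Therefore (72, 304) = (8), d = 8.

Final answer: (72, 304) = (8); d = 8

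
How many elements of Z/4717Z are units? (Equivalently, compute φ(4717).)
An element a ∈ Z/4717Z is a unit iff gcd(a, 4717) = 1, so the number of units is φ(4717). φ is multiplicative, with φ(p^e) = p^e − p^(e−1). Factorise 4717 = 53 · 89. Then
  φ(4717) = (53 − 1) · (89 − 1) = 52 · 88 = 4576.

Final answer: Z/4717Z has φ(4717) = 4576 units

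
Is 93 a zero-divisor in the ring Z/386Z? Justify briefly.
NO

gcd(93, 386) = 1, so 93 is a unit in Z/386Z (it has a multiplicative inverse). A unit cannot be a zero-divisor: if 93·b ≡ 0 then multiplying both sides by 93^(−1) gives b ≡ 0. So 93 is not a zero-divisor.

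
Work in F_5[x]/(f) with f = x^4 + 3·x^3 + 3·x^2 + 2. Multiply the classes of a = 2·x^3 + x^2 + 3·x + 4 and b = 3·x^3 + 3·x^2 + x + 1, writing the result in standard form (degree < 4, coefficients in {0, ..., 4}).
a · b ≡ 2·x^3 + 3 (mod f(x))

Multiply as integer polynomials: a · b = 6·x^6 + 9·x^5 + 14·x^4 + 24·x^3 + 16·x^2 + 7·x + 4. Reducing coefficients mod 5: a · b ≡ x^6 + 4·x^5 + 4·x^4 + 4·x^3 + x^2 + 2·x + 4. Now divide by f(x) = x^4 + 3·x^3 + 3·x^2 + 2 in F_5[x], eliminating the leading term at each step:
  leading term x^6: subtract (x^2)·f(x) = x^6 + 3·x^5 + 3·x^4 + 2·x^2, leaving x^5 + x^4 + 4·x^3 + 4·x^2 + 2·x + 4 (coefficients mod 5)
  leading term x^5: subtract (x)·f(x) = x^5 + 3·x^4 + 3·x^3 + 2·x, leaving 3·x^4 + x^3 + 4·x^2 + 4 (coefficients mod 5)
  leading term 3·x^4: subtract (3)·f(x) = 3·x^4 + 4·x^3 + 4·x^2 + 1, leaving 2·x^3 + 3 (coefficients mod 5)
The degree is now < 4, so this is the remainder. Hence a · b ≡ 2·x^3 + 3 in F_5[x]/(f).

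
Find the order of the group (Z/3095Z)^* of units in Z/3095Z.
|(Z/3095Z)^*| = 2472

(Z/3095Z)^* consists of the classes a with gcd(a, 3095) = 1, so its order is φ(3095). φ is multiplicative, with φ(p^e) = p^e − p^(e−1). Factorise 3095 = 5 · 619. Then
  φ(3095) = (5 − 1) · (619 − 1) = 4 · 618 = 2472.
Thus |(Z/3095Z)^*| = 2472.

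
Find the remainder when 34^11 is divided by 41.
19

Use repeated squaring. Binary(11) = 1011. Walk through the bits of the exponent 11 left-to-right: at each bit after the leading one, square the running value, then multiply by 34 if the bit is 1 (always reducing mod 41):
  bit 1 = 1 (leading): start with 34.
  bit 2 = 0: square 34^2 = 1156 ≡ 8 (mod 41).
  bit 3 = 1: square 8^2 = 64 ≡ 23; bit is 1, so multiply 23·34 = 782 ≡ 3 (mod 41).
  bit 4 = 1: square 3^2 = 9; bit is 1, so multiply 9·34 = 306 ≡ 19 (mod 41).
Final value: 34^11 ≡ 19 (mod 41).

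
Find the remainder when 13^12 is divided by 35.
Use repeated squaring. Binary(12) = 1100. Walk through the bits of the exponent 12 left-to-right: at each bit after the leading one, square the running value, then multiply by 13 if the bit is 1 (always reducing mod 35):
  bit 1 = 1 (leading): start with 13.
  bit 2 = 1: square 13^2 = 169 ≡ 29; bit is 1, so multiply 29·13 = 377 ≡ 27 (mod 35).
  bit 3 = 0: square 27^2 = 729 ≡ 29 (mod 35).
  bit 4 = 0: square 29^2 = 841 ≡ 1 (mod 35).
Final value: 13^12 ≡ 1 (mod 35).

Final answer: 1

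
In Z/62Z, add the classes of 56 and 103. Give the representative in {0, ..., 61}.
Reduce the summands first: 103 ≡ 41 (mod 62), so 56 + 103 ≡ 56 + 41 (mod 62). 56 + 41 = 97; 97 = 1·62 + 35, so (56 + 103) mod 62 = 35.

Final answer: 35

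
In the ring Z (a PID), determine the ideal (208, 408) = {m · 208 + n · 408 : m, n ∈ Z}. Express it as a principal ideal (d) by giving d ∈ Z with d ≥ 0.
(208, 408) = (8); d = 8

In the PID Z, (a, b) is generated by gcd(a, b). Compute gcd(408, 208) with the extended Euclidean algorithm, tracking rows (r, s, t) with s·408 + t·208 = r:
  row A: (408, 1, 0)   [1·408 + 0·208 = 408]
  row B: (208, 0, 1)   [0·408 + 1·208 = 208]
  408 = 1·208 + 200   → row C = row A − 1·row B = (200, 1, −1)   [check: 1·408 − 1·208 = 200]
  208 = 1·200 + 8   → row D = row B − 1·row C = (8, −1, 2)   [check: −1·408 + 2·208 = 8]
  200 = 25·8 + 0   → remainder 0, stop. gcd = 8 (last nonzero row D).
So gcd(208, 408) = 8, with Bézout identity −1·408 + 2·208 = 8. Containment (⊇): the Bézout identity exhibits 8 as an element of (208, 408), giving (8) ⊆ (208, 408). Containment (⊆): since 8 | 208 and 8 | 408 (208 = 8·26, 408 = 8·51), every Z-linear combination of 208 and 408 is divisible by 8, so (208, 408) ⊆ (8). Therefore (208, 408) = (8), d = 8.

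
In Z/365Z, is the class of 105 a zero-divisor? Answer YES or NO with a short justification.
gcd(105, 365) = 5 > 1, so 105 is not a unit in Z/365Z. In Z/nZ every nonzero non-unit is a zero-divisor: explicitly, take b = 365/gcd = 73 ≠ 0 (mod 365); then 105·73 = 7665 = 21·365, i.e. 105·73 ≡ 0 (mod 365). So 105 is a zero-divisor.

Final answer: YES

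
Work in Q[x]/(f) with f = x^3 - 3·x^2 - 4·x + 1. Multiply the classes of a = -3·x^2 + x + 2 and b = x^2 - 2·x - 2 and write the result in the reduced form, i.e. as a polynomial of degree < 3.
First multiply in Q[x] without reducing: a · b = -3·x^4 + 7·x^3 + 6·x^2 - 6·x - 4. Now divide by f(x) = x^3 - 3·x^2 - 4·x + 1, eliminating the leading term at each step:
  leading term -3·x^4: subtract (-3·x)·f(x) = -3·x^4 + 9·x^3 + 12·x^2 - 3·x, leaving -2·x^3 - 6·x^2 - 3·x - 4
  leading term -2·x^3: subtract (-2)·f(x) = -2·x^3 + 6·x^2 + 8·x - 2, leaving -12·x^2 - 11·x - 2
The degree is now < 3, so this is the remainder. Hence a · b ≡ -12·x^2 - 11·x - 2 in Q[x]/(f).

Final answer: a · b ≡ -12·x^2 - 11·x - 2 (mod f(x))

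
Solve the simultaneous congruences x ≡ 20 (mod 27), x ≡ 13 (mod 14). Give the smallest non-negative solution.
The moduli 27, 14 are pairwise coprime, so by the CRT there is a unique solution mod 27·14 = 378.
Solve by successive substitution. Start with x ≡ 20 (mod 27).
  Combine with x ≡ 13 (mod 14): write x = 20 + 27·t and require 20 + 27·t ≡ 13 (mod 14), i.e. 27·t ≡ 13 − 20 ≡ 7 (mod 14). Since 27^(−1) ≡ 13 (mod 14) (27 ≡ 13 (mod 14)), t ≡ 13·7 ≡ 7 (mod 14). So x ≡ 20 + 27·7 = 209 (mod 378).
Unique solution in [0, 378): x = 209.

Final answer: x ≡ 209 (mod 378); the representative in [0, 378) is 209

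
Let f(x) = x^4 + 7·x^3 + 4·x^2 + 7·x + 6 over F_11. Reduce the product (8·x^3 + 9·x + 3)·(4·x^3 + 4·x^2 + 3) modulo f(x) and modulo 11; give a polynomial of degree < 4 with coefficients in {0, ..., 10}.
a · b ≡ 3·x^3 + 6·x^2 + 5·x + 10 (mod f(x))

Multiply as integer polynomials: a · b = 32·x^6 + 32·x^5 + 36·x^4 + 72·x^3 + 12·x^2 + 27·x + 9. Reducing coefficients mod 11: a · b ≡ 10·x^6 + 10·x^5 + 3·x^4 + 6·x^3 + x^2 + 5·x + 9. Now divide by f(x) = x^4 + 7·x^3 + 4·x^2 + 7·x + 6 in F_11[x], eliminating the leading term at each step:
  leading term 10·x^6: subtract (10·x^2)·f(x) = 10·x^6 + 4·x^5 + 7·x^4 + 4·x^3 + 5·x^2, leaving 6·x^5 + 7·x^4 + 2·x^3 + 7·x^2 + 5·x + 9 (coefficients mod 11)
  leading term 6·x^5: subtract (6·x)·f(x) = 6·x^5 + 9·x^4 + 2·x^3 + 9·x^2 + 3·x, leaving 9·x^4 + 9·x^2 + 2·x + 9 (coefficients mod 11)
  leading term 9·x^4: subtract (9)·f(x) = 9·x^4 + 8·x^3 + 3·x^2 + 8·x + 10, leaving 3·x^3 + 6·x^2 + 5·x + 10 (coefficients mod 11)
The degree is now < 4, so this is the remainder. Hence a · b ≡ 3·x^3 + 6·x^2 + 5·x + 10 in F_11[x]/(f).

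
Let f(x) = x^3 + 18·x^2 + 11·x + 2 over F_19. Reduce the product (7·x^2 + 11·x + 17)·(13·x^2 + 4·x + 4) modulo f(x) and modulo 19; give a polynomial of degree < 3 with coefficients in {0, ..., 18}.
a · b ≡ 10·x^2 + 12·x (mod f(x))

Multiply as integer polynomials: a · b = 91·x^4 + 171·x^3 + 293·x^2 + 112·x + 68. Reducing coefficients mod 19: a · b ≡ 15·x^4 + 8·x^2 + 17·x + 11. Now divide by f(x) = x^3 + 18·x^2 + 11·x + 2 in F_19[x], eliminating the leading term at each step:
  leading term 15·x^4: subtract (15·x)·f(x) = 15·x^4 + 4·x^3 + 13·x^2 + 11·x, leaving 15·x^3 + 14·x^2 + 6·x + 11 (coefficients mod 19)
  leading term 15·x^3: subtract (15)·f(x) = 15·x^3 + 4·x^2 + 13·x + 11, leaving 10·x^2 + 12·x (coefficients mod 19)
The degree is now < 3, so this is the remainder. Hence a · b ≡ 10·x^2 + 12·x in F_19[x]/(f).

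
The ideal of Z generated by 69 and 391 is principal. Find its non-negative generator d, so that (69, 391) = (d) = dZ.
(69, 391) = (23); d = 23

In the PID Z, (a, b) is generated by gcd(a, b). Compute gcd(391, 69) with the extended Euclidean algorithm, tracking rows (r, s, t) with s·391 + t·69 = r:
  row A: (391, 1, 0)   [1·391 + 0·69 = 391]
  row B: (69, 0, 1)   [0·391 + 1·69 = 69]
  391 = 5·69 + 46   → row C = row A − 5·row B = (46, 1, −5)   [check: 1·391 − 5·69 = 46]
  69 = 1·46 + 23   → row D = row B − 1·row C = (23, −1, 6)   [check: −1·391 + 6·69 = 23]
  46 = 2·23 + 0   → remainder 0, stop. gcd = 23 (last nonzero row D).
So gcd(69, 391) = 23, with Bézout identity −1·391 + 6·69 = 23. Containment (⊇): the Bézout identity exhibits 23 as an element of (69, 391), giving (23) ⊆ (69, 391). Containment (⊆): since 23 | 69 and 23 | 391 (69 = 23·3, 391 = 23·17), every Z-linear combination of 69 and 391 is divisible by 23, so (69, 391) ⊆ (23). Therefore (69, 391) = (23), d = 23.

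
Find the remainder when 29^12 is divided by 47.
Use repeated squaring. Binary(12) = 1100. Walk through the bits of the exponent 12 left-to-right: at each bit after the leading one, square the running value, then multiply by 29 if the bit is 1 (always reducing mod 47):
  bit 1 = 1 (leading): start with 29.
  bit 2 = 1: square 29^2 = 841 ≡ 42; bit is 1, so multiply 42·29 = 1218 ≡ 43 (mod 47).
  bit 3 = 0: square 43^2 = 1849 ≡ 16 (mod 47).
  bit 4 = 0: square 16^2 = 256 ≡ 21 (mod 47).
Final value: 29^12 ≡ 21 (mod 47).

Final answer: 21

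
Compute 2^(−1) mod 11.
Apply the extended Euclidean algorithm to (11, 2), tracking rows (r, s, t) with s·11 + t·2 = r. Each division r_prev = q·r_cur + r_new produces the new row as (previous row) − q·(current row):
  row A: (11, 1, 0)   [1·11 + 0·2 = 11]
  row B: (2, 0, 1)   [0·11 + 1·2 = 2]
  11 = 5·2 + 1   → row C = row A − 5·row B = (1, 1, −5)   [check: 1·11 − 5·2 = 1]
  2 = 2·1 + 0   → remainder 0, stop. gcd = 1 (last nonzero row C).
The gcd is 1, so 2 is invertible mod 11. The last nonzero row gives 1·11 − 5·2 = 1, so t = −5. So 2^(−1) ≡ −5 ≡ 6 (mod 11). Verify: 2 · 6 = 12 ≡ 1 (mod 11). ✓

Final answer: 2^(−1) ≡ 6 (mod 11)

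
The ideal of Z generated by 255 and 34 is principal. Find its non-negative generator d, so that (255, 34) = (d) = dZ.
In the PID Z, (a, b) is generated by gcd(a, b). Compute gcd(255, 34) with the extended Euclidean algorithm, tracking rows (r, s, t) with s·255 + t·34 = r:
  row A: (255, 1, 0)   [1·255 + 0·34 = 255]
  row B: (34, 0, 1)   [0·255 + 1·34 = 34]
  255 = 7·34 + 17   → row C = row A − 7·row B = (17, 1, −7)   [check: 1·255 − 7·34 = 17]
  34 = 2·17 + 0   → remainder 0, stop. gcd = 17 (last nonzero row C).
So gcd(255, 34) = 17, with Bézout identity 1·255 − 7·34 = 17. Containment (⊇): the Bézout identity exhibits 17 as an element of (255, 34), giving (17) ⊆ (255, 34). Containment (⊆): since 17 | 255 and 17 | 34 (255 = 17·15, 34 = 17·2), every Z-linear combination of 255 and 34 is divisible by 17, so (255, 34) ⊆ (17). Therefore (255, 34) = (17), d = 17.

Final answer: (255, 34) = (17); d = 17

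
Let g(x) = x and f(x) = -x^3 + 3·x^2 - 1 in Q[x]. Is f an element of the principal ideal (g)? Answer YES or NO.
In Q[x] the ideal (g) consists of all multiples of g, so f ∈ (g) iff g | f, i.e. iff the remainder of f on division by g is 0. Divide f by g (g is monic, so eliminate the leading term of the running remainder at each step):
  leading term -x^3: subtract (-x^2)·g(x) = -x^3, leaving 3·x^2 - 1
  leading term 3·x^2: subtract (3·x)·g(x) = 3·x^2, leaving -1
The remainder r(x) = -1 ≠ 0 (and deg r < deg g), so g ∤ f, i.e. f ∉ (g).

Final answer: NO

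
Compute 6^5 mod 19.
5

Use repeated squaring. Binary(5) = 101. Walk through the bits of the exponent 5 left-to-right: at each bit after the leading one, square the running value, then multiply by 6 if the bit is 1 (always reducing mod 19):
  bit 1 = 1 (leading): start with 6.
  bit 2 = 0: square 6^2 = 36 ≡ 17 (mod 19).
  bit 3 = 1: square 17^2 = 289 ≡ 4; bit is 1, so multiply 4·6 = 24 ≡ 5 (mod 19).
Final value: 6^5 ≡ 5 (mod 19).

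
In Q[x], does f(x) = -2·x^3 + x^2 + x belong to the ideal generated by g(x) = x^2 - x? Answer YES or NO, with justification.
YES

In Q[x] the ideal (g) consists of all multiples of g, so f ∈ (g) iff g | f, i.e. iff the remainder of f on division by g is 0. Divide f by g (g is monic, so eliminate the leading term of the running remainder at each step):
  leading term -2·x^3: subtract (-2·x)·g(x) = -2·x^3 + 2·x^2, leaving -x^2 + x
  leading term -x^2: subtract (-1)·g(x) = -x^2 + x, leaving 0
The remainder is 0, so f(x) = g(x) · h(x) with h(x) = -2·x - 1. Hence g | f, i.e. f ∈ (g).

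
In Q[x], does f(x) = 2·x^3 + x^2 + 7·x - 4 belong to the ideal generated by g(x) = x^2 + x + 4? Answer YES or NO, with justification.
YES

In Q[x] the ideal (g) consists of all multiples of g, so f ∈ (g) iff g | f, i.e. iff the remainder of f on division by g is 0. Divide f by g (g is monic, so eliminate the leading term of the running remainder at each step):
  leading term 2·x^3: subtract (2·x)·g(x) = 2·x^3 + 2·x^2 + 8·x, leaving -x^2 - x - 4
  leading term -x^2: subtract (-1)·g(x) = -x^2 - x - 4, leaving 0
The remainder is 0, so f(x) = g(x) · h(x) with h(x) = 2·x - 1. Hence g | f, i.e. f ∈ (g).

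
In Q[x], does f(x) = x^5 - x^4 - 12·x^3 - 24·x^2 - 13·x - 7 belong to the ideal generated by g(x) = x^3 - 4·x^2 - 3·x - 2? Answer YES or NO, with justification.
NO

In Q[x] the ideal (g) consists of all multiples of g, so f ∈ (g) iff g | f, i.e. iff the remainder of f on division by g is 0. Divide f by g (g is monic, so eliminate the leading term of the running remainder at each step):
  leading term x^5: subtract (x^2)·g(x) = x^5 - 4·x^4 - 3·x^3 - 2·x^2, leaving 3·x^4 - 9·x^3 - 22·x^2 - 13·x - 7
  leading term 3·x^4: subtract (3·x)·g(x) = 3·x^4 - 12·x^3 - 9·x^2 - 6·x, leaving 3·x^3 - 13·x^2 - 7·x - 7
  leading term 3·x^3: subtract (3)·g(x) = 3·x^3 - 12·x^2 - 9·x - 6, leaving -x^2 + 2·x - 1
The remainder r(x) = -x^2 + 2·x - 1 ≠ 0 (and deg r < deg g), so g ∤ f, i.e. f ∉ (g).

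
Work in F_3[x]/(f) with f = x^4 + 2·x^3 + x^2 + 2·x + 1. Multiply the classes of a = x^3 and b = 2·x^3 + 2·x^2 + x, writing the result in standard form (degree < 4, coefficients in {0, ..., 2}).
a · b ≡ x^3 + 2·x^2 + 2·x (mod f(x))

Multiply as integer polynomials: a · b = 2·x^6 + 2·x^5 + x^4. Reducing coefficients mod 3: a · b ≡ 2·x^6 + 2·x^5 + x^4. Now divide by f(x) = x^4 + 2·x^3 + x^2 + 2·x + 1 in F_3[x], eliminating the leading term at each step:
  leading term 2·x^6: subtract (2·x^2)·f(x) = 2·x^6 + x^5 + 2·x^4 + x^3 + 2·x^2, leaving x^5 + 2·x^4 + 2·x^3 + x^2 (coefficients mod 3)
  leading term x^5: subtract (x)·f(x) = x^5 + 2·x^4 + x^3 + 2·x^2 + x, leaving x^3 + 2·x^2 + 2·x (coefficients mod 3)
The degree is now < 4, so this is the remainder. Hence a · b ≡ x^3 + 2·x^2 + 2·x in F_3[x]/(f).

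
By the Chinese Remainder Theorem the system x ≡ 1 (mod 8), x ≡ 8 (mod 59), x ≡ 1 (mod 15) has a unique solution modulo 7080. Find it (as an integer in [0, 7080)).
x ≡ 3961 (mod 7080); the representative in [0, 7080) is 3961

The moduli 8, 59, 15 are pairwise coprime, so by the CRT there is a unique solution mod 8·59·15 = 7080.
Solve by successive substitution. Start with x ≡ 1 (mod 8).
  Combine with x ≡ 8 (mod 59): write x = 1 + 8·t and require 1 + 8·t ≡ 8 (mod 59), i.e. 8·t ≡ 8 − 1 ≡ 7 (mod 59). Since 8^(−1) ≡ 37 (mod 59), t ≡ 37·7 ≡ 23 (mod 59). So x ≡ 1 + 8·23 = 185 (mod 472).
  Combine with x ≡ 1 (mod 15): write x = 185 + 472·t and require 185 + 472·t ≡ 1 (mod 15), i.e. 472·t ≡ 1 − 185 ≡ 11 (mod 15). Since 472^(−1) ≡ 13 (mod 15) (472 ≡ 7 (mod 15)), t ≡ 13·11 ≡ 8 (mod 15). So x ≡ 185 + 472·8 = 3961 (mod 7080).
Unique solution in [0, 7080): x = 3961.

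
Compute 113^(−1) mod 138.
113^(−1) ≡ 11 (mod 138)

Apply the extended Euclidean algorithm to (138, 113), tracking rows (r, s, t) with s·138 + t·113 = r. Each division r_prev = q·r_cur + r_new produces the new row as (previous row) − q·(current row):
  row A: (138, 1, 0)   [1·138 + 0·113 = 138]
  row B: (113, 0, 1)   [0·138 + 1·113 = 113]
  138 = 1·113 + 25   → row C = row A − 1·row B = (25, 1, −1)   [check: 1·138 − 1·113 = 25]
  113 = 4·25 + 13   → row D = row B − 4·row C = (13, −4, 5)   [check: −4·138 + 5·113 = 13]
  25 = 1·13 + 12   → row E = row C − 1·row D = (12, 5, −6)   [check: 5·138 − 6·113 = 12]
  13 = 1·12 + 1   → row F = row D − 1·row E = (1, −9, 11)   [check: −9·138 + 11·113 = 1]
  12 = 12·1 + 0   → remainder 0, stop. gcd = 1 (last nonzero row F).
The gcd is 1, so 113 is invertible mod 138. The last nonzero row gives −9·138 + 11·113 = 1, so t = 11. So 113^(−1) ≡ 11 (mod 138). Verify: 113 · 11 = 1243 ≡ 1 (mod 138). ✓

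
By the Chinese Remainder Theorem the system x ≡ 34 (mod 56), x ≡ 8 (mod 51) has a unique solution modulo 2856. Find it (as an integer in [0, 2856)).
x ≡ 314 (mod 2856); the representative in [0, 2856) is 314

The moduli 56, 51 are pairwise coprime, so by the CRT there is a unique solution mod 56·51 = 2856.
Solve by successive substitution. Start with x ≡ 34 (mod 56).
  Combine with x ≡ 8 (mod 51): write x = 34 + 56·t and require 34 + 56·t ≡ 8 (mod 51), i.e. 56·t ≡ 8 − 34 ≡ 25 (mod 51). Since 56^(−1) ≡ 41 (mod 51) (56 ≡ 5 (mod 51)), t ≡ 41·25 ≡ 5 (mod 51). So x ≡ 34 + 56·5 = 314 (mod 2856).
Unique solution in [0, 2856): x = 314.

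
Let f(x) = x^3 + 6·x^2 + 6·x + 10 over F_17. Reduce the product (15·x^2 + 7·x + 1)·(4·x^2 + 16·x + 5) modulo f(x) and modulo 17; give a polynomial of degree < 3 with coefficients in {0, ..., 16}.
Multiply as integer polynomials: a · b = 60·x^4 + 268·x^3 + 191·x^2 + 51·x + 5. Reducing coefficients mod 17: a · b ≡ 9·x^4 + 13·x^3 + 4·x^2 + 5. Now divide by f(x) = x^3 + 6·x^2 + 6·x + 10 in F_17[x], eliminating the leading term at each step:
  leading term 9·x^4: subtract (9·x)·f(x) = 9·x^4 + 3·x^3 + 3·x^2 + 5·x, leaving 10·x^3 + x^2 + 12·x + 5 (coefficients mod 17)
  leading term 10·x^3: subtract (10)·f(x) = 10·x^3 + 9·x^2 + 9·x + 15, leaving 9·x^2 + 3·x + 7 (coefficients mod 17)
The degree is now < 3, so this is the remainder. Hence a · b ≡ 9·x^2 + 3·x + 7 in F_17[x]/(f).

Final answer: a · b ≡ 9·x^2 + 3·x + 7 (mod f(x))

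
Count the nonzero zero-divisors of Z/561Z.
In Z/561Z each nonzero element is either a unit (gcd with 561 is 1) or a zero-divisor (gcd > 1). The number of units is φ(561): factorise 561 = 3 · 11 · 17, so φ(561) = (3 − 1) · (11 − 1) · (17 − 1) = 2 · 10 · 16 = 320. The nonzero elements number 561 − 1 = 560. Hence the nonzero zero-divisors number 560 − 320 = 240.

Final answer: Z/561Z has 240 nonzero zero-divisors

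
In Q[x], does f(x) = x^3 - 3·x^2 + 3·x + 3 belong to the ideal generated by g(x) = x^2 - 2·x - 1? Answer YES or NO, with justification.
In Q[x] the ideal (g) consists of all multiples of g, so f ∈ (g) iff g | f, i.e. iff the remainder of f on division by g is 0. Divide f by g (g is monic, so eliminate the leading term of the running remainder at each step):
  leading term x^3: subtract (x)·g(x) = x^3 - 2·x^2 - x, leaving -x^2 + 4·x + 3
  leading term -x^2: subtract (-1)·g(x) = -x^2 + 2·x + 1, leaving 2·x + 2
The remainder r(x) = 2·x + 2 ≠ 0 (and deg r < deg g), so g ∤ f, i.e. f ∉ (g).

Final answer: NO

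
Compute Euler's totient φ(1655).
φ(1655) = 1320

φ is multiplicative, with φ(p^e) = p^e − p^(e−1). Factorise 1655 = 5 · 331. Then
  φ(1655) = (5 − 1) · (331 − 1) = 4 · 330 = 1320.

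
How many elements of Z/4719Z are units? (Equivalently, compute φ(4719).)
An element a ∈ Z/4719Z is a unit iff gcd(a, 4719) = 1, so the number of units is φ(4719). φ is multiplicative, with φ(p^e) = p^e − p^(e−1). Factorise 4719 = 3 · 11^2 · 13. Then
  φ(4719) = (3 − 1) · (11^2 − 11^1) · (13 − 1) = 2 · 110 · 12 = 2640.

Final answer: Z/4719Z has φ(4719) = 2640 units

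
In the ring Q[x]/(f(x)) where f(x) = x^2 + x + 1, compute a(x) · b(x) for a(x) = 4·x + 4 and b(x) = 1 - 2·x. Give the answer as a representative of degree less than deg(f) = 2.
First multiply in Q[x] without reducing: a · b = -8·x^2 - 4·x + 4. Now divide by f(x) = x^2 + x + 1, eliminating the leading term at each step:
  leading term -8·x^2: subtract (-8)·f(x) = -8·x^2 - 8·x - 8, leaving 4·x + 12
The degree is now < 2, so this is the remainder. Hence a · b ≡ 4·x + 12 in Q[x]/(f).

Final answer: a · b ≡ 4·x + 12 (mod f(x))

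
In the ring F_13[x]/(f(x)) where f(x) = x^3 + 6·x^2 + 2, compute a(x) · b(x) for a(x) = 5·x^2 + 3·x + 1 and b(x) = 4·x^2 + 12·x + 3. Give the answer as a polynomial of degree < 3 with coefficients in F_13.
Multiply as integer polynomials: a · b = 20·x^4 + 72·x^3 + 55·x^2 + 21·x + 3. Reducing coefficients mod 13: a · b ≡ 7·x^4 + 7·x^3 + 3·x^2 + 8·x + 3. Now divide by f(x) = x^3 + 6·x^2 + 2 in F_13[x], eliminating the leading term at each step:
  leading term 7·x^4: subtract (7·x)·f(x) = 7·x^4 + 3·x^3 + x, leaving 4·x^3 + 3·x^2 + 7·x + 3 (coefficients mod 13)
  leading term 4·x^3: subtract (4)·f(x) = 4·x^3 + 11·x^2 + 8, leaving 5·x^2 + 7·x + 8 (coefficients mod 13)
The degree is now < 3, so this is the remainder. Hence a · b ≡ 5·x^2 + 7·x + 8 in F_13[x]/(f).

Final answer: a · b ≡ 5·x^2 + 7·x + 8 (mod f(x))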